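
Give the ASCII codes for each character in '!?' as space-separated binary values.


String: '!?'  (2 characters)
Per-character ASCII lookup:
  '!': special character: '!' = 33 → 100001
  '?': special character: '?' = 63 → 111111
= 100001 111111


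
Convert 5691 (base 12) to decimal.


Positional values (base 12):
  1 × 12^0 = 1 × 1 = 1
  9 × 12^1 = 9 × 12 = 108
  6 × 12^2 = 6 × 144 = 864
  5 × 12^3 = 5 × 1728 = 8640
Sum = 1 + 108 + 864 + 8640
= 9613


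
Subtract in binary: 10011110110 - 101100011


Align and subtract column by column (LSB to MSB, borrowing when needed):
  10011110110
- 00101100011
  -----------
  col 0: (0 - 0 borrow-in) - 1 → borrow from next column: (0+2) - 1 = 1, borrow out 1
  col 1: (1 - 1 borrow-in) - 1 → borrow from next column: (0+2) - 1 = 1, borrow out 1
  col 2: (1 - 1 borrow-in) - 0 → 0 - 0 = 0, borrow out 0
  col 3: (0 - 0 borrow-in) - 0 → 0 - 0 = 0, borrow out 0
  col 4: (1 - 0 borrow-in) - 0 → 1 - 0 = 1, borrow out 0
  col 5: (1 - 0 borrow-in) - 1 → 1 - 1 = 0, borrow out 0
  col 6: (1 - 0 borrow-in) - 1 → 1 - 1 = 0, borrow out 0
  col 7: (1 - 0 borrow-in) - 0 → 1 - 0 = 1, borrow out 0
  col 8: (0 - 0 borrow-in) - 1 → borrow from next column: (0+2) - 1 = 1, borrow out 1
  col 9: (0 - 1 borrow-in) - 0 → borrow from next column: (-1+2) - 0 = 1, borrow out 1
  col 10: (1 - 1 borrow-in) - 0 → 0 - 0 = 0, borrow out 0
Reading bits MSB→LSB: 01110010011
Strip leading zeros: 1110010011
= 1110010011


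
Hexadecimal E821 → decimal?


Positional values:
Position 0: 1 × 16^0 = 1 × 1 = 1
Position 1: 2 × 16^1 = 2 × 16 = 32
Position 2: 8 × 16^2 = 8 × 256 = 2048
Position 3: E × 16^3 = 14 × 4096 = 57344
Sum = 1 + 32 + 2048 + 57344
= 59425


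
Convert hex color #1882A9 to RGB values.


Hex: #1882A9
R = 18₁₆ = 24
G = 82₁₆ = 130
B = A9₁₆ = 169
= RGB(24, 130, 169)


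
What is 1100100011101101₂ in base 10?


Positional values:
Bit 0: 1 × 2^0 = 1
Bit 2: 1 × 2^2 = 4
Bit 3: 1 × 2^3 = 8
Bit 5: 1 × 2^5 = 32
Bit 6: 1 × 2^6 = 64
Bit 7: 1 × 2^7 = 128
Bit 11: 1 × 2^11 = 2048
Bit 14: 1 × 2^14 = 16384
Bit 15: 1 × 2^15 = 32768
Sum = 1 + 4 + 8 + 32 + 64 + 128 + 2048 + 16384 + 32768
= 51437


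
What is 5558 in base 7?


Divide by 7 repeatedly:
5558 ÷ 7 = 794 remainder 0
794 ÷ 7 = 113 remainder 3
113 ÷ 7 = 16 remainder 1
16 ÷ 7 = 2 remainder 2
2 ÷ 7 = 0 remainder 2
Reading remainders bottom-up:
= 22130


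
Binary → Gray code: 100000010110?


Binary: 100000010110
Gray code: G = B XOR (B >> 1)
B >> 1 = 010000001011
100000010110 XOR 010000001011:
  1 XOR 0 = 1
  0 XOR 1 = 1
  0 XOR 0 = 0
  0 XOR 0 = 0
  0 XOR 0 = 0
  0 XOR 0 = 0
  0 XOR 0 = 0
  1 XOR 0 = 1
  0 XOR 1 = 1
  1 XOR 0 = 1
  1 XOR 1 = 0
  0 XOR 1 = 1
= 110000011101


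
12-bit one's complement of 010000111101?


Original: 010000111101
Invert all bits:
  bit 0: 0 → 1
  bit 1: 1 → 0
  bit 2: 0 → 1
  bit 3: 0 → 1
  bit 4: 0 → 1
  bit 5: 0 → 1
  bit 6: 1 → 0
  bit 7: 1 → 0
  bit 8: 1 → 0
  bit 9: 1 → 0
  bit 10: 0 → 1
  bit 11: 1 → 0
= 101111000010


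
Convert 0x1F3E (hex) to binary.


Each hex digit → 4 binary bits:
  1 = 0001
  F = 1111
  3 = 0011
  E = 1110
Concatenate: 0001 1111 0011 1110
= 0001111100111110


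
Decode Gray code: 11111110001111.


Gray code: 11111110001111
MSB stays the same: 1
Each subsequent bit = prev_binary XOR current_gray:
  B[1] = 1 XOR 1 = 0
  B[2] = 0 XOR 1 = 1
  B[3] = 1 XOR 1 = 0
  B[4] = 0 XOR 1 = 1
  B[5] = 1 XOR 1 = 0
  B[6] = 0 XOR 1 = 1
  B[7] = 1 XOR 0 = 1
  B[8] = 1 XOR 0 = 1
  B[9] = 1 XOR 0 = 1
  B[10] = 1 XOR 1 = 0
  B[11] = 0 XOR 1 = 1
  B[12] = 1 XOR 1 = 0
  B[13] = 0 XOR 1 = 1
= 10101011110101 (10997 decimal)


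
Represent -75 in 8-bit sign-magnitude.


Sign bit: 1 (negative)
Magnitude: 75 = 1001011
= 11001011


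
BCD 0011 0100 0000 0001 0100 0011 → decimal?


Each 4-bit group → digit:
  0011 → 3
  0100 → 4
  0000 → 0
  0001 → 1
  0100 → 4
  0011 → 3
= 340143


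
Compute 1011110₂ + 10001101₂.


Align and add column by column (LSB to MSB, carry propagating):
  001011110
+ 010001101
  ---------
  col 0: 0 + 1 + 0 (carry in) = 1 → bit 1, carry out 0
  col 1: 1 + 0 + 0 (carry in) = 1 → bit 1, carry out 0
  col 2: 1 + 1 + 0 (carry in) = 2 → bit 0, carry out 1
  col 3: 1 + 1 + 1 (carry in) = 3 → bit 1, carry out 1
  col 4: 1 + 0 + 1 (carry in) = 2 → bit 0, carry out 1
  col 5: 0 + 0 + 1 (carry in) = 1 → bit 1, carry out 0
  col 6: 1 + 0 + 0 (carry in) = 1 → bit 1, carry out 0
  col 7: 0 + 1 + 0 (carry in) = 1 → bit 1, carry out 0
  col 8: 0 + 0 + 0 (carry in) = 0 → bit 0, carry out 0
Reading bits MSB→LSB: 011101011
Strip leading zeros: 11101011
= 11101011


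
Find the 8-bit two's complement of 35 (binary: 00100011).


Original: 00100011
Step 1 - Invert all bits: 11011100
Step 2 - Add 1: 11011100 + 1
= 11011101 (represents -35)


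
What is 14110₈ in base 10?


Positional values:
Position 0: 0 × 8^0 = 0
Position 1: 1 × 8^1 = 8
Position 2: 1 × 8^2 = 64
Position 3: 4 × 8^3 = 2048
Position 4: 1 × 8^4 = 4096
Sum = 0 + 8 + 64 + 2048 + 4096
= 6216


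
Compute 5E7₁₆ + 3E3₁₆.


Align and add column by column (LSB to MSB, each column mod 16 with carry):
  05E7
+ 03E3
  ----
  col 0: 7(7) + 3(3) + 0 (carry in) = 10 → A(10), carry out 0
  col 1: E(14) + E(14) + 0 (carry in) = 28 → C(12), carry out 1
  col 2: 5(5) + 3(3) + 1 (carry in) = 9 → 9(9), carry out 0
  col 3: 0(0) + 0(0) + 0 (carry in) = 0 → 0(0), carry out 0
Reading digits MSB→LSB: 09CA
Strip leading zeros: 9CA
= 0x9CA


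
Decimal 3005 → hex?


Divide by 16 repeatedly:
3005 ÷ 16 = 187 remainder 13 (D)
187 ÷ 16 = 11 remainder 11 (B)
11 ÷ 16 = 0 remainder 11 (B)
Reading remainders bottom-up:
= 0xBBD


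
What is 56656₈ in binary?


Each octal digit → 3 binary bits:
  5 = 101
  6 = 110
  6 = 110
  5 = 101
  6 = 110
Concatenate: 101 110 110 101 110
= 101110110101110


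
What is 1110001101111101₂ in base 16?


Group into 4-bit nibbles: 1110001101111101
  1110 = E
  0011 = 3
  0111 = 7
  1101 = D
= 0xE37D


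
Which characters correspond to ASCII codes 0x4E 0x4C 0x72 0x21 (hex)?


Codes (hex): 0x4E 0x4C 0x72 0x21
Per-code ASCII lookup:
  0x4E = 78  (range 65-90: uppercase, 78 - 65 = 13) → 'N'
  0x4C = 76  (range 65-90: uppercase, 76 - 65 = 11) → 'L'
  0x72 = 114  (range 97-122: lowercase, 114 - 97 = 17) → 'r'
  0x21 = 33  (special character) → '!'
= 'NLr!'


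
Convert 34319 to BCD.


Each digit → 4-bit binary:
  3 → 0011
  4 → 0100
  3 → 0011
  1 → 0001
  9 → 1001
= 0011 0100 0011 0001 1001


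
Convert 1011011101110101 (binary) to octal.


Group into 3-bit groups: 001011011101110101
  001 = 1
  011 = 3
  011 = 3
  101 = 5
  110 = 6
  101 = 5
= 0o133565


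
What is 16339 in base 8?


Divide by 8 repeatedly:
16339 ÷ 8 = 2042 remainder 3
2042 ÷ 8 = 255 remainder 2
255 ÷ 8 = 31 remainder 7
31 ÷ 8 = 3 remainder 7
3 ÷ 8 = 0 remainder 3
Reading remainders bottom-up:
= 0o37723


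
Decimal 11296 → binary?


Divide by 2 repeatedly:
11296 ÷ 2 = 5648 remainder 0
5648 ÷ 2 = 2824 remainder 0
2824 ÷ 2 = 1412 remainder 0
1412 ÷ 2 = 706 remainder 0
706 ÷ 2 = 353 remainder 0
353 ÷ 2 = 176 remainder 1
176 ÷ 2 = 88 remainder 0
88 ÷ 2 = 44 remainder 0
44 ÷ 2 = 22 remainder 0
22 ÷ 2 = 11 remainder 0
11 ÷ 2 = 5 remainder 1
5 ÷ 2 = 2 remainder 1
2 ÷ 2 = 1 remainder 0
1 ÷ 2 = 0 remainder 1
Reading remainders bottom-up:
= 10110000100000


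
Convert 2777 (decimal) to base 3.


Divide by 3 repeatedly:
2777 ÷ 3 = 925 remainder 2
925 ÷ 3 = 308 remainder 1
308 ÷ 3 = 102 remainder 2
102 ÷ 3 = 34 remainder 0
34 ÷ 3 = 11 remainder 1
11 ÷ 3 = 3 remainder 2
3 ÷ 3 = 1 remainder 0
1 ÷ 3 = 0 remainder 1
Reading remainders bottom-up:
= 10210212


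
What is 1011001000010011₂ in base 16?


Group into 4-bit nibbles: 1011001000010011
  1011 = B
  0010 = 2
  0001 = 1
  0011 = 3
= 0xB213


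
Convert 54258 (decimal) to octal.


Divide by 8 repeatedly:
54258 ÷ 8 = 6782 remainder 2
6782 ÷ 8 = 847 remainder 6
847 ÷ 8 = 105 remainder 7
105 ÷ 8 = 13 remainder 1
13 ÷ 8 = 1 remainder 5
1 ÷ 8 = 0 remainder 1
Reading remainders bottom-up:
= 0o151762


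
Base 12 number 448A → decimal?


Positional values (base 12):
  A × 12^0 = 10 × 1 = 10
  8 × 12^1 = 8 × 12 = 96
  4 × 12^2 = 4 × 144 = 576
  4 × 12^3 = 4 × 1728 = 6912
Sum = 10 + 96 + 576 + 6912
= 7594


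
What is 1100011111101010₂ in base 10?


Positional values:
Bit 1: 1 × 2^1 = 2
Bit 3: 1 × 2^3 = 8
Bit 5: 1 × 2^5 = 32
Bit 6: 1 × 2^6 = 64
Bit 7: 1 × 2^7 = 128
Bit 8: 1 × 2^8 = 256
Bit 9: 1 × 2^9 = 512
Bit 10: 1 × 2^10 = 1024
Bit 14: 1 × 2^14 = 16384
Bit 15: 1 × 2^15 = 32768
Sum = 2 + 8 + 32 + 64 + 128 + 256 + 512 + 1024 + 16384 + 32768
= 51178


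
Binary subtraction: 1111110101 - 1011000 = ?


Align and subtract column by column (LSB to MSB, borrowing when needed):
  1111110101
- 0001011000
  ----------
  col 0: (1 - 0 borrow-in) - 0 → 1 - 0 = 1, borrow out 0
  col 1: (0 - 0 borrow-in) - 0 → 0 - 0 = 0, borrow out 0
  col 2: (1 - 0 borrow-in) - 0 → 1 - 0 = 1, borrow out 0
  col 3: (0 - 0 borrow-in) - 1 → borrow from next column: (0+2) - 1 = 1, borrow out 1
  col 4: (1 - 1 borrow-in) - 1 → borrow from next column: (0+2) - 1 = 1, borrow out 1
  col 5: (1 - 1 borrow-in) - 0 → 0 - 0 = 0, borrow out 0
  col 6: (1 - 0 borrow-in) - 1 → 1 - 1 = 0, borrow out 0
  col 7: (1 - 0 borrow-in) - 0 → 1 - 0 = 1, borrow out 0
  col 8: (1 - 0 borrow-in) - 0 → 1 - 0 = 1, borrow out 0
  col 9: (1 - 0 borrow-in) - 0 → 1 - 0 = 1, borrow out 0
Reading bits MSB→LSB: 1110011101
Strip leading zeros: 1110011101
= 1110011101


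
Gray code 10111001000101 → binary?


Gray code: 10111001000101
MSB stays the same: 1
Each subsequent bit = prev_binary XOR current_gray:
  B[1] = 1 XOR 0 = 1
  B[2] = 1 XOR 1 = 0
  B[3] = 0 XOR 1 = 1
  B[4] = 1 XOR 1 = 0
  B[5] = 0 XOR 0 = 0
  B[6] = 0 XOR 0 = 0
  B[7] = 0 XOR 1 = 1
  B[8] = 1 XOR 0 = 1
  B[9] = 1 XOR 0 = 1
  B[10] = 1 XOR 0 = 1
  B[11] = 1 XOR 1 = 0
  B[12] = 0 XOR 0 = 0
  B[13] = 0 XOR 1 = 1
= 11010001111001 (13433 decimal)


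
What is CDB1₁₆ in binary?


Each hex digit → 4 binary bits:
  C = 1100
  D = 1101
  B = 1011
  1 = 0001
Concatenate: 1100 1101 1011 0001
= 1100110110110001


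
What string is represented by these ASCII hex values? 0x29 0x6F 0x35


Codes (hex): 0x29 0x6F 0x35
Per-code ASCII lookup:
  0x29 = 41  (special character) → ')'
  0x6F = 111  (range 97-122: lowercase, 111 - 97 = 14) → 'o'
  0x35 = 53  (range 48-57: digits, 53 - 48 = 5) → '5'
= ')o5'


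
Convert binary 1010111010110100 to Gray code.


Binary: 1010111010110100
Gray code: G = B XOR (B >> 1)
B >> 1 = 0101011101011010
1010111010110100 XOR 0101011101011010:
  1 XOR 0 = 1
  0 XOR 1 = 1
  1 XOR 0 = 1
  0 XOR 1 = 1
  1 XOR 0 = 1
  1 XOR 1 = 0
  1 XOR 1 = 0
  0 XOR 1 = 1
  1 XOR 0 = 1
  0 XOR 1 = 1
  1 XOR 0 = 1
  1 XOR 1 = 0
  0 XOR 1 = 1
  1 XOR 0 = 1
  0 XOR 1 = 1
  0 XOR 0 = 0
= 1111100111101110


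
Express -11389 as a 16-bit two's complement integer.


Original: 0010110001111101
Step 1 - Invert all bits: 1101001110000010
Step 2 - Add 1: 1101001110000010 + 1
= 1101001110000011 (represents -11389)


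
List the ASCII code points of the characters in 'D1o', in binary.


String: 'D1o'  (3 characters)
Per-character ASCII lookup:
  'D': uppercase starts at 65: 'D' = 65 + 3 = 68 → 1000100
  '1': digits start at 48: '1' = 48 + 1 = 49 → 110001
  'o': lowercase starts at 97: 'o' = 97 + 14 = 111 → 1101111
= 1000100 110001 1101111


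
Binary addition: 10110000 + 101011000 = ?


Align and add column by column (LSB to MSB, carry propagating):
  0010110000
+ 0101011000
  ----------
  col 0: 0 + 0 + 0 (carry in) = 0 → bit 0, carry out 0
  col 1: 0 + 0 + 0 (carry in) = 0 → bit 0, carry out 0
  col 2: 0 + 0 + 0 (carry in) = 0 → bit 0, carry out 0
  col 3: 0 + 1 + 0 (carry in) = 1 → bit 1, carry out 0
  col 4: 1 + 1 + 0 (carry in) = 2 → bit 0, carry out 1
  col 5: 1 + 0 + 1 (carry in) = 2 → bit 0, carry out 1
  col 6: 0 + 1 + 1 (carry in) = 2 → bit 0, carry out 1
  col 7: 1 + 0 + 1 (carry in) = 2 → bit 0, carry out 1
  col 8: 0 + 1 + 1 (carry in) = 2 → bit 0, carry out 1
  col 9: 0 + 0 + 1 (carry in) = 1 → bit 1, carry out 0
Reading bits MSB→LSB: 1000001000
Strip leading zeros: 1000001000
= 1000001000


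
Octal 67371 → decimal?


Positional values:
Position 0: 1 × 8^0 = 1
Position 1: 7 × 8^1 = 56
Position 2: 3 × 8^2 = 192
Position 3: 7 × 8^3 = 3584
Position 4: 6 × 8^4 = 24576
Sum = 1 + 56 + 192 + 3584 + 24576
= 28409


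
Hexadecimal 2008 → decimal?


Positional values:
Position 0: 8 × 16^0 = 8 × 1 = 8
Position 1: 0 × 16^1 = 0 × 16 = 0
Position 2: 0 × 16^2 = 0 × 256 = 0
Position 3: 2 × 16^3 = 2 × 4096 = 8192
Sum = 8 + 0 + 0 + 8192
= 8200


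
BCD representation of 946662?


Each digit → 4-bit binary:
  9 → 1001
  4 → 0100
  6 → 0110
  6 → 0110
  6 → 0110
  2 → 0010
= 1001 0100 0110 0110 0110 0010


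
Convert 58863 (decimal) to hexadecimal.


Divide by 16 repeatedly:
58863 ÷ 16 = 3678 remainder 15 (F)
3678 ÷ 16 = 229 remainder 14 (E)
229 ÷ 16 = 14 remainder 5 (5)
14 ÷ 16 = 0 remainder 14 (E)
Reading remainders bottom-up:
= 0xE5EF


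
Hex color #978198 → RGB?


Hex: #978198
R = 97₁₆ = 151
G = 81₁₆ = 129
B = 98₁₆ = 152
= RGB(151, 129, 152)


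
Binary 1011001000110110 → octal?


Group into 3-bit groups: 001011001000110110
  001 = 1
  011 = 3
  001 = 1
  000 = 0
  110 = 6
  110 = 6
= 0o131066


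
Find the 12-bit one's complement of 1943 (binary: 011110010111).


Original: 011110010111
Invert all bits:
  bit 0: 0 → 1
  bit 1: 1 → 0
  bit 2: 1 → 0
  bit 3: 1 → 0
  bit 4: 1 → 0
  bit 5: 0 → 1
  bit 6: 0 → 1
  bit 7: 1 → 0
  bit 8: 0 → 1
  bit 9: 1 → 0
  bit 10: 1 → 0
  bit 11: 1 → 0
= 100001101000


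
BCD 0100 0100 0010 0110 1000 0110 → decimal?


Each 4-bit group → digit:
  0100 → 4
  0100 → 4
  0010 → 2
  0110 → 6
  1000 → 8
  0110 → 6
= 442686


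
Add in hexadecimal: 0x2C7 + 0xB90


Align and add column by column (LSB to MSB, each column mod 16 with carry):
  02C7
+ 0B90
  ----
  col 0: 7(7) + 0(0) + 0 (carry in) = 7 → 7(7), carry out 0
  col 1: C(12) + 9(9) + 0 (carry in) = 21 → 5(5), carry out 1
  col 2: 2(2) + B(11) + 1 (carry in) = 14 → E(14), carry out 0
  col 3: 0(0) + 0(0) + 0 (carry in) = 0 → 0(0), carry out 0
Reading digits MSB→LSB: 0E57
Strip leading zeros: E57
= 0xE57


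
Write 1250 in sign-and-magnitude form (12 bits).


Sign bit: 0 (positive)
Magnitude: 1250 = 10011100010
= 010011100010


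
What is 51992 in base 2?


Divide by 2 repeatedly:
51992 ÷ 2 = 25996 remainder 0
25996 ÷ 2 = 12998 remainder 0
12998 ÷ 2 = 6499 remainder 0
6499 ÷ 2 = 3249 remainder 1
3249 ÷ 2 = 1624 remainder 1
1624 ÷ 2 = 812 remainder 0
812 ÷ 2 = 406 remainder 0
406 ÷ 2 = 203 remainder 0
203 ÷ 2 = 101 remainder 1
101 ÷ 2 = 50 remainder 1
50 ÷ 2 = 25 remainder 0
25 ÷ 2 = 12 remainder 1
12 ÷ 2 = 6 remainder 0
6 ÷ 2 = 3 remainder 0
3 ÷ 2 = 1 remainder 1
1 ÷ 2 = 0 remainder 1
Reading remainders bottom-up:
= 1100101100011000


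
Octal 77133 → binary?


Each octal digit → 3 binary bits:
  7 = 111
  7 = 111
  1 = 001
  3 = 011
  3 = 011
Concatenate: 111 111 001 011 011
= 111111001011011


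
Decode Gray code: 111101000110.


Gray code: 111101000110
MSB stays the same: 1
Each subsequent bit = prev_binary XOR current_gray:
  B[1] = 1 XOR 1 = 0
  B[2] = 0 XOR 1 = 1
  B[3] = 1 XOR 1 = 0
  B[4] = 0 XOR 0 = 0
  B[5] = 0 XOR 1 = 1
  B[6] = 1 XOR 0 = 1
  B[7] = 1 XOR 0 = 1
  B[8] = 1 XOR 0 = 1
  B[9] = 1 XOR 1 = 0
  B[10] = 0 XOR 1 = 1
  B[11] = 1 XOR 0 = 1
= 101001111011 (2683 decimal)


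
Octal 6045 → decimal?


Positional values:
Position 0: 5 × 8^0 = 5
Position 1: 4 × 8^1 = 32
Position 2: 0 × 8^2 = 0
Position 3: 6 × 8^3 = 3072
Sum = 5 + 32 + 0 + 3072
= 3109


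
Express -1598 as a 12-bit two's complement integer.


Original: 011000111110
Step 1 - Invert all bits: 100111000001
Step 2 - Add 1: 100111000001 + 1
= 100111000010 (represents -1598)


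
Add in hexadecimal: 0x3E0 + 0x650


Align and add column by column (LSB to MSB, each column mod 16 with carry):
  03E0
+ 0650
  ----
  col 0: 0(0) + 0(0) + 0 (carry in) = 0 → 0(0), carry out 0
  col 1: E(14) + 5(5) + 0 (carry in) = 19 → 3(3), carry out 1
  col 2: 3(3) + 6(6) + 1 (carry in) = 10 → A(10), carry out 0
  col 3: 0(0) + 0(0) + 0 (carry in) = 0 → 0(0), carry out 0
Reading digits MSB→LSB: 0A30
Strip leading zeros: A30
= 0xA30


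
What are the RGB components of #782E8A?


Hex: #782E8A
R = 78₁₆ = 120
G = 2E₁₆ = 46
B = 8A₁₆ = 138
= RGB(120, 46, 138)


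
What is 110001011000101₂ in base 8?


Group into 3-bit groups: 110001011000101
  110 = 6
  001 = 1
  011 = 3
  000 = 0
  101 = 5
= 0o61305


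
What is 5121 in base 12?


Divide by 12 repeatedly:
5121 ÷ 12 = 426 remainder 9
426 ÷ 12 = 35 remainder 6
35 ÷ 12 = 2 remainder 11
2 ÷ 12 = 0 remainder 2
Reading remainders bottom-up:
= 2B69


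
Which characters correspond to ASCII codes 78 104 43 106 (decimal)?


Codes (decimal): 78 104 43 106
Per-code ASCII lookup:
  78  (range 65-90: uppercase, 78 - 65 = 13) → 'N'
  104  (range 97-122: lowercase, 104 - 97 = 7) → 'h'
  43  (special character) → '+'
  106  (range 97-122: lowercase, 106 - 97 = 9) → 'j'
= 'Nh+j'


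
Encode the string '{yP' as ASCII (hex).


String: '{yP'  (3 characters)
Per-character ASCII lookup:
  '{': special character: '{' = 123 → 0x7B
  'y': lowercase starts at 97: 'y' = 97 + 24 = 121 → 0x79
  'P': uppercase starts at 65: 'P' = 65 + 15 = 80 → 0x50
= 0x7B 0x79 0x50


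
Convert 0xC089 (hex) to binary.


Each hex digit → 4 binary bits:
  C = 1100
  0 = 0000
  8 = 1000
  9 = 1001
Concatenate: 1100 0000 1000 1001
= 1100000010001001


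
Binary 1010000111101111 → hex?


Group into 4-bit nibbles: 1010000111101111
  1010 = A
  0001 = 1
  1110 = E
  1111 = F
= 0xA1EF


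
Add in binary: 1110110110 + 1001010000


Align and add column by column (LSB to MSB, carry propagating):
  01110110110
+ 01001010000
  -----------
  col 0: 0 + 0 + 0 (carry in) = 0 → bit 0, carry out 0
  col 1: 1 + 0 + 0 (carry in) = 1 → bit 1, carry out 0
  col 2: 1 + 0 + 0 (carry in) = 1 → bit 1, carry out 0
  col 3: 0 + 0 + 0 (carry in) = 0 → bit 0, carry out 0
  col 4: 1 + 1 + 0 (carry in) = 2 → bit 0, carry out 1
  col 5: 1 + 0 + 1 (carry in) = 2 → bit 0, carry out 1
  col 6: 0 + 1 + 1 (carry in) = 2 → bit 0, carry out 1
  col 7: 1 + 0 + 1 (carry in) = 2 → bit 0, carry out 1
  col 8: 1 + 0 + 1 (carry in) = 2 → bit 0, carry out 1
  col 9: 1 + 1 + 1 (carry in) = 3 → bit 1, carry out 1
  col 10: 0 + 0 + 1 (carry in) = 1 → bit 1, carry out 0
Reading bits MSB→LSB: 11000000110
Strip leading zeros: 11000000110
= 11000000110


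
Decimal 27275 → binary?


Divide by 2 repeatedly:
27275 ÷ 2 = 13637 remainder 1
13637 ÷ 2 = 6818 remainder 1
6818 ÷ 2 = 3409 remainder 0
3409 ÷ 2 = 1704 remainder 1
1704 ÷ 2 = 852 remainder 0
852 ÷ 2 = 426 remainder 0
426 ÷ 2 = 213 remainder 0
213 ÷ 2 = 106 remainder 1
106 ÷ 2 = 53 remainder 0
53 ÷ 2 = 26 remainder 1
26 ÷ 2 = 13 remainder 0
13 ÷ 2 = 6 remainder 1
6 ÷ 2 = 3 remainder 0
3 ÷ 2 = 1 remainder 1
1 ÷ 2 = 0 remainder 1
Reading remainders bottom-up:
= 110101010001011


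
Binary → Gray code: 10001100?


Binary: 10001100
Gray code: G = B XOR (B >> 1)
B >> 1 = 01000110
10001100 XOR 01000110:
  1 XOR 0 = 1
  0 XOR 1 = 1
  0 XOR 0 = 0
  0 XOR 0 = 0
  1 XOR 0 = 1
  1 XOR 1 = 0
  0 XOR 1 = 1
  0 XOR 0 = 0
= 11001010


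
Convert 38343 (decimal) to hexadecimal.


Divide by 16 repeatedly:
38343 ÷ 16 = 2396 remainder 7 (7)
2396 ÷ 16 = 149 remainder 12 (C)
149 ÷ 16 = 9 remainder 5 (5)
9 ÷ 16 = 0 remainder 9 (9)
Reading remainders bottom-up:
= 0x95C7


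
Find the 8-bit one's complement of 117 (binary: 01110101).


Original: 01110101
Invert all bits:
  bit 0: 0 → 1
  bit 1: 1 → 0
  bit 2: 1 → 0
  bit 3: 1 → 0
  bit 4: 0 → 1
  bit 5: 1 → 0
  bit 6: 0 → 1
  bit 7: 1 → 0
= 10001010


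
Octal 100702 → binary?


Each octal digit → 3 binary bits:
  1 = 001
  0 = 000
  0 = 000
  7 = 111
  0 = 000
  2 = 010
Concatenate: 001 000 000 111 000 010
= 001000000111000010


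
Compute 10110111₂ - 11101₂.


Align and subtract column by column (LSB to MSB, borrowing when needed):
  10110111
- 00011101
  --------
  col 0: (1 - 0 borrow-in) - 1 → 1 - 1 = 0, borrow out 0
  col 1: (1 - 0 borrow-in) - 0 → 1 - 0 = 1, borrow out 0
  col 2: (1 - 0 borrow-in) - 1 → 1 - 1 = 0, borrow out 0
  col 3: (0 - 0 borrow-in) - 1 → borrow from next column: (0+2) - 1 = 1, borrow out 1
  col 4: (1 - 1 borrow-in) - 1 → borrow from next column: (0+2) - 1 = 1, borrow out 1
  col 5: (1 - 1 borrow-in) - 0 → 0 - 0 = 0, borrow out 0
  col 6: (0 - 0 borrow-in) - 0 → 0 - 0 = 0, borrow out 0
  col 7: (1 - 0 borrow-in) - 0 → 1 - 0 = 1, borrow out 0
Reading bits MSB→LSB: 10011010
Strip leading zeros: 10011010
= 10011010


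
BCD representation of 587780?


Each digit → 4-bit binary:
  5 → 0101
  8 → 1000
  7 → 0111
  7 → 0111
  8 → 1000
  0 → 0000
= 0101 1000 0111 0111 1000 0000


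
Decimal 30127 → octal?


Divide by 8 repeatedly:
30127 ÷ 8 = 3765 remainder 7
3765 ÷ 8 = 470 remainder 5
470 ÷ 8 = 58 remainder 6
58 ÷ 8 = 7 remainder 2
7 ÷ 8 = 0 remainder 7
Reading remainders bottom-up:
= 0o72657


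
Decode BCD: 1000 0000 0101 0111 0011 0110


Each 4-bit group → digit:
  1000 → 8
  0000 → 0
  0101 → 5
  0111 → 7
  0011 → 3
  0110 → 6
= 805736


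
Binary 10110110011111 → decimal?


Positional values:
Bit 0: 1 × 2^0 = 1
Bit 1: 1 × 2^1 = 2
Bit 2: 1 × 2^2 = 4
Bit 3: 1 × 2^3 = 8
Bit 4: 1 × 2^4 = 16
Bit 7: 1 × 2^7 = 128
Bit 8: 1 × 2^8 = 256
Bit 10: 1 × 2^10 = 1024
Bit 11: 1 × 2^11 = 2048
Bit 13: 1 × 2^13 = 8192
Sum = 1 + 2 + 4 + 8 + 16 + 128 + 256 + 1024 + 2048 + 8192
= 11679


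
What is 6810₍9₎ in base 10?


Positional values (base 9):
  0 × 9^0 = 0 × 1 = 0
  1 × 9^1 = 1 × 9 = 9
  8 × 9^2 = 8 × 81 = 648
  6 × 9^3 = 6 × 729 = 4374
Sum = 0 + 9 + 648 + 4374
= 5031


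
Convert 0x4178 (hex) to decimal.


Positional values:
Position 0: 8 × 16^0 = 8 × 1 = 8
Position 1: 7 × 16^1 = 7 × 16 = 112
Position 2: 1 × 16^2 = 1 × 256 = 256
Position 3: 4 × 16^3 = 4 × 4096 = 16384
Sum = 8 + 112 + 256 + 16384
= 16760


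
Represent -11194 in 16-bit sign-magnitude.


Sign bit: 1 (negative)
Magnitude: 11194 = 010101110111010
= 1010101110111010


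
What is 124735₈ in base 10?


Positional values:
Position 0: 5 × 8^0 = 5
Position 1: 3 × 8^1 = 24
Position 2: 7 × 8^2 = 448
Position 3: 4 × 8^3 = 2048
Position 4: 2 × 8^4 = 8192
Position 5: 1 × 8^5 = 32768
Sum = 5 + 24 + 448 + 2048 + 8192 + 32768
= 43485


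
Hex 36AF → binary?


Each hex digit → 4 binary bits:
  3 = 0011
  6 = 0110
  A = 1010
  F = 1111
Concatenate: 0011 0110 1010 1111
= 0011011010101111


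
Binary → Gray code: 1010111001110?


Binary: 1010111001110
Gray code: G = B XOR (B >> 1)
B >> 1 = 0101011100111
1010111001110 XOR 0101011100111:
  1 XOR 0 = 1
  0 XOR 1 = 1
  1 XOR 0 = 1
  0 XOR 1 = 1
  1 XOR 0 = 1
  1 XOR 1 = 0
  1 XOR 1 = 0
  0 XOR 1 = 1
  0 XOR 0 = 0
  1 XOR 0 = 1
  1 XOR 1 = 0
  1 XOR 1 = 0
  0 XOR 1 = 1
= 1111100101001


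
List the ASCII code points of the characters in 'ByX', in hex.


String: 'ByX'  (3 characters)
Per-character ASCII lookup:
  'B': uppercase starts at 65: 'B' = 65 + 1 = 66 → 0x42
  'y': lowercase starts at 97: 'y' = 97 + 24 = 121 → 0x79
  'X': uppercase starts at 65: 'X' = 65 + 23 = 88 → 0x58
= 0x42 0x79 0x58


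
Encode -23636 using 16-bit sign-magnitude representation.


Sign bit: 1 (negative)
Magnitude: 23636 = 101110001010100
= 1101110001010100


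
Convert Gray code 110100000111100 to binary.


Gray code: 110100000111100
MSB stays the same: 1
Each subsequent bit = prev_binary XOR current_gray:
  B[1] = 1 XOR 1 = 0
  B[2] = 0 XOR 0 = 0
  B[3] = 0 XOR 1 = 1
  B[4] = 1 XOR 0 = 1
  B[5] = 1 XOR 0 = 1
  B[6] = 1 XOR 0 = 1
  B[7] = 1 XOR 0 = 1
  B[8] = 1 XOR 0 = 1
  B[9] = 1 XOR 1 = 0
  B[10] = 0 XOR 1 = 1
  B[11] = 1 XOR 1 = 0
  B[12] = 0 XOR 1 = 1
  B[13] = 1 XOR 0 = 1
  B[14] = 1 XOR 0 = 1
= 100111111010111 (20439 decimal)


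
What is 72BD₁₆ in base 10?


Positional values:
Position 0: D × 16^0 = 13 × 1 = 13
Position 1: B × 16^1 = 11 × 16 = 176
Position 2: 2 × 16^2 = 2 × 256 = 512
Position 3: 7 × 16^3 = 7 × 4096 = 28672
Sum = 13 + 176 + 512 + 28672
= 29373


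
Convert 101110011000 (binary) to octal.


Group into 3-bit groups: 101110011000
  101 = 5
  110 = 6
  011 = 3
  000 = 0
= 0o5630


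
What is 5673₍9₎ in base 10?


Positional values (base 9):
  3 × 9^0 = 3 × 1 = 3
  7 × 9^1 = 7 × 9 = 63
  6 × 9^2 = 6 × 81 = 486
  5 × 9^3 = 5 × 729 = 3645
Sum = 3 + 63 + 486 + 3645
= 4197


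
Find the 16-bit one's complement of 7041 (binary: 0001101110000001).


Original: 0001101110000001
Invert all bits:
  bit 0: 0 → 1
  bit 1: 0 → 1
  bit 2: 0 → 1
  bit 3: 1 → 0
  bit 4: 1 → 0
  bit 5: 0 → 1
  bit 6: 1 → 0
  bit 7: 1 → 0
  bit 8: 1 → 0
  bit 9: 0 → 1
  bit 10: 0 → 1
  bit 11: 0 → 1
  bit 12: 0 → 1
  bit 13: 0 → 1
  bit 14: 0 → 1
  bit 15: 1 → 0
= 1110010001111110


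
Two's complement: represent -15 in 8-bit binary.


Original: 00001111
Step 1 - Invert all bits: 11110000
Step 2 - Add 1: 11110000 + 1
= 11110001 (represents -15)


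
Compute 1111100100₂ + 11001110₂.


Align and add column by column (LSB to MSB, carry propagating):
  01111100100
+ 00011001110
  -----------
  col 0: 0 + 0 + 0 (carry in) = 0 → bit 0, carry out 0
  col 1: 0 + 1 + 0 (carry in) = 1 → bit 1, carry out 0
  col 2: 1 + 1 + 0 (carry in) = 2 → bit 0, carry out 1
  col 3: 0 + 1 + 1 (carry in) = 2 → bit 0, carry out 1
  col 4: 0 + 0 + 1 (carry in) = 1 → bit 1, carry out 0
  col 5: 1 + 0 + 0 (carry in) = 1 → bit 1, carry out 0
  col 6: 1 + 1 + 0 (carry in) = 2 → bit 0, carry out 1
  col 7: 1 + 1 + 1 (carry in) = 3 → bit 1, carry out 1
  col 8: 1 + 0 + 1 (carry in) = 2 → bit 0, carry out 1
  col 9: 1 + 0 + 1 (carry in) = 2 → bit 0, carry out 1
  col 10: 0 + 0 + 1 (carry in) = 1 → bit 1, carry out 0
Reading bits MSB→LSB: 10010110010
Strip leading zeros: 10010110010
= 10010110010


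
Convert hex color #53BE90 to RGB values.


Hex: #53BE90
R = 53₁₆ = 83
G = BE₁₆ = 190
B = 90₁₆ = 144
= RGB(83, 190, 144)


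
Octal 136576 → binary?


Each octal digit → 3 binary bits:
  1 = 001
  3 = 011
  6 = 110
  5 = 101
  7 = 111
  6 = 110
Concatenate: 001 011 110 101 111 110
= 001011110101111110


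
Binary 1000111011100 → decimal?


Positional values:
Bit 2: 1 × 2^2 = 4
Bit 3: 1 × 2^3 = 8
Bit 4: 1 × 2^4 = 16
Bit 6: 1 × 2^6 = 64
Bit 7: 1 × 2^7 = 128
Bit 8: 1 × 2^8 = 256
Bit 12: 1 × 2^12 = 4096
Sum = 4 + 8 + 16 + 64 + 128 + 256 + 4096
= 4572


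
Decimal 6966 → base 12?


Divide by 12 repeatedly:
6966 ÷ 12 = 580 remainder 6
580 ÷ 12 = 48 remainder 4
48 ÷ 12 = 4 remainder 0
4 ÷ 12 = 0 remainder 4
Reading remainders bottom-up:
= 4046


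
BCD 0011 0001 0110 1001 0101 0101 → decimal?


Each 4-bit group → digit:
  0011 → 3
  0001 → 1
  0110 → 6
  1001 → 9
  0101 → 5
  0101 → 5
= 316955


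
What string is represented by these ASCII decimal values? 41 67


Codes (decimal): 41 67
Per-code ASCII lookup:
  41  (special character) → ')'
  67  (range 65-90: uppercase, 67 - 65 = 2) → 'C'
= ')C'


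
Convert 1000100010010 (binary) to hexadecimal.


Group into 4-bit nibbles: 0001000100010010
  0001 = 1
  0001 = 1
  0001 = 1
  0010 = 2
= 0x1112


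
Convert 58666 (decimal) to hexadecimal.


Divide by 16 repeatedly:
58666 ÷ 16 = 3666 remainder 10 (A)
3666 ÷ 16 = 229 remainder 2 (2)
229 ÷ 16 = 14 remainder 5 (5)
14 ÷ 16 = 0 remainder 14 (E)
Reading remainders bottom-up:
= 0xE52A


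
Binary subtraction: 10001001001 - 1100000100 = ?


Align and subtract column by column (LSB to MSB, borrowing when needed):
  10001001001
- 01100000100
  -----------
  col 0: (1 - 0 borrow-in) - 0 → 1 - 0 = 1, borrow out 0
  col 1: (0 - 0 borrow-in) - 0 → 0 - 0 = 0, borrow out 0
  col 2: (0 - 0 borrow-in) - 1 → borrow from next column: (0+2) - 1 = 1, borrow out 1
  col 3: (1 - 1 borrow-in) - 0 → 0 - 0 = 0, borrow out 0
  col 4: (0 - 0 borrow-in) - 0 → 0 - 0 = 0, borrow out 0
  col 5: (0 - 0 borrow-in) - 0 → 0 - 0 = 0, borrow out 0
  col 6: (1 - 0 borrow-in) - 0 → 1 - 0 = 1, borrow out 0
  col 7: (0 - 0 borrow-in) - 0 → 0 - 0 = 0, borrow out 0
  col 8: (0 - 0 borrow-in) - 1 → borrow from next column: (0+2) - 1 = 1, borrow out 1
  col 9: (0 - 1 borrow-in) - 1 → borrow from next column: (-1+2) - 1 = 0, borrow out 1
  col 10: (1 - 1 borrow-in) - 0 → 0 - 0 = 0, borrow out 0
Reading bits MSB→LSB: 00101000101
Strip leading zeros: 101000101
= 101000101


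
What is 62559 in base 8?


Divide by 8 repeatedly:
62559 ÷ 8 = 7819 remainder 7
7819 ÷ 8 = 977 remainder 3
977 ÷ 8 = 122 remainder 1
122 ÷ 8 = 15 remainder 2
15 ÷ 8 = 1 remainder 7
1 ÷ 8 = 0 remainder 1
Reading remainders bottom-up:
= 0o172137


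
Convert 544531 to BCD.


Each digit → 4-bit binary:
  5 → 0101
  4 → 0100
  4 → 0100
  5 → 0101
  3 → 0011
  1 → 0001
= 0101 0100 0100 0101 0011 0001


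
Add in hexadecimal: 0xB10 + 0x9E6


Align and add column by column (LSB to MSB, each column mod 16 with carry):
  0B10
+ 09E6
  ----
  col 0: 0(0) + 6(6) + 0 (carry in) = 6 → 6(6), carry out 0
  col 1: 1(1) + E(14) + 0 (carry in) = 15 → F(15), carry out 0
  col 2: B(11) + 9(9) + 0 (carry in) = 20 → 4(4), carry out 1
  col 3: 0(0) + 0(0) + 1 (carry in) = 1 → 1(1), carry out 0
Reading digits MSB→LSB: 14F6
Strip leading zeros: 14F6
= 0x14F6


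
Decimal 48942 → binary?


Divide by 2 repeatedly:
48942 ÷ 2 = 24471 remainder 0
24471 ÷ 2 = 12235 remainder 1
12235 ÷ 2 = 6117 remainder 1
6117 ÷ 2 = 3058 remainder 1
3058 ÷ 2 = 1529 remainder 0
1529 ÷ 2 = 764 remainder 1
764 ÷ 2 = 382 remainder 0
382 ÷ 2 = 191 remainder 0
191 ÷ 2 = 95 remainder 1
95 ÷ 2 = 47 remainder 1
47 ÷ 2 = 23 remainder 1
23 ÷ 2 = 11 remainder 1
11 ÷ 2 = 5 remainder 1
5 ÷ 2 = 2 remainder 1
2 ÷ 2 = 1 remainder 0
1 ÷ 2 = 0 remainder 1
Reading remainders bottom-up:
= 1011111100101110


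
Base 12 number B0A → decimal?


Positional values (base 12):
  A × 12^0 = 10 × 1 = 10
  0 × 12^1 = 0 × 12 = 0
  B × 12^2 = 11 × 144 = 1584
Sum = 10 + 0 + 1584
= 1594


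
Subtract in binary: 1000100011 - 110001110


Align and subtract column by column (LSB to MSB, borrowing when needed):
  1000100011
- 0110001110
  ----------
  col 0: (1 - 0 borrow-in) - 0 → 1 - 0 = 1, borrow out 0
  col 1: (1 - 0 borrow-in) - 1 → 1 - 1 = 0, borrow out 0
  col 2: (0 - 0 borrow-in) - 1 → borrow from next column: (0+2) - 1 = 1, borrow out 1
  col 3: (0 - 1 borrow-in) - 1 → borrow from next column: (-1+2) - 1 = 0, borrow out 1
  col 4: (0 - 1 borrow-in) - 0 → borrow from next column: (-1+2) - 0 = 1, borrow out 1
  col 5: (1 - 1 borrow-in) - 0 → 0 - 0 = 0, borrow out 0
  col 6: (0 - 0 borrow-in) - 0 → 0 - 0 = 0, borrow out 0
  col 7: (0 - 0 borrow-in) - 1 → borrow from next column: (0+2) - 1 = 1, borrow out 1
  col 8: (0 - 1 borrow-in) - 1 → borrow from next column: (-1+2) - 1 = 0, borrow out 1
  col 9: (1 - 1 borrow-in) - 0 → 0 - 0 = 0, borrow out 0
Reading bits MSB→LSB: 0010010101
Strip leading zeros: 10010101
= 10010101


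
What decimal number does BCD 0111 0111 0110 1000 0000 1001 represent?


Each 4-bit group → digit:
  0111 → 7
  0111 → 7
  0110 → 6
  1000 → 8
  0000 → 0
  1001 → 9
= 776809


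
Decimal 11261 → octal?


Divide by 8 repeatedly:
11261 ÷ 8 = 1407 remainder 5
1407 ÷ 8 = 175 remainder 7
175 ÷ 8 = 21 remainder 7
21 ÷ 8 = 2 remainder 5
2 ÷ 8 = 0 remainder 2
Reading remainders bottom-up:
= 0o25775


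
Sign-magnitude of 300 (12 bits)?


Sign bit: 0 (positive)
Magnitude: 300 = 00100101100
= 000100101100


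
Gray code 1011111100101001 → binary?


Gray code: 1011111100101001
MSB stays the same: 1
Each subsequent bit = prev_binary XOR current_gray:
  B[1] = 1 XOR 0 = 1
  B[2] = 1 XOR 1 = 0
  B[3] = 0 XOR 1 = 1
  B[4] = 1 XOR 1 = 0
  B[5] = 0 XOR 1 = 1
  B[6] = 1 XOR 1 = 0
  B[7] = 0 XOR 1 = 1
  B[8] = 1 XOR 0 = 1
  B[9] = 1 XOR 0 = 1
  B[10] = 1 XOR 1 = 0
  B[11] = 0 XOR 0 = 0
  B[12] = 0 XOR 1 = 1
  B[13] = 1 XOR 0 = 1
  B[14] = 1 XOR 0 = 1
  B[15] = 1 XOR 1 = 0
= 1101010111001110 (54734 decimal)


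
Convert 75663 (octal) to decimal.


Positional values:
Position 0: 3 × 8^0 = 3
Position 1: 6 × 8^1 = 48
Position 2: 6 × 8^2 = 384
Position 3: 5 × 8^3 = 2560
Position 4: 7 × 8^4 = 28672
Sum = 3 + 48 + 384 + 2560 + 28672
= 31667


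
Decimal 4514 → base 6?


Divide by 6 repeatedly:
4514 ÷ 6 = 752 remainder 2
752 ÷ 6 = 125 remainder 2
125 ÷ 6 = 20 remainder 5
20 ÷ 6 = 3 remainder 2
3 ÷ 6 = 0 remainder 3
Reading remainders bottom-up:
= 32522


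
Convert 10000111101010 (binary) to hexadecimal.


Group into 4-bit nibbles: 0010000111101010
  0010 = 2
  0001 = 1
  1110 = E
  1010 = A
= 0x21EA


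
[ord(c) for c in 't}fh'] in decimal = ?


String: 't}fh'  (4 characters)
Per-character ASCII lookup:
  't': lowercase starts at 97: 't' = 97 + 19 = 116
  '}': special character: '}' = 125
  'f': lowercase starts at 97: 'f' = 97 + 5 = 102
  'h': lowercase starts at 97: 'h' = 97 + 7 = 104
= 116 125 102 104


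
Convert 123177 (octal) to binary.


Each octal digit → 3 binary bits:
  1 = 001
  2 = 010
  3 = 011
  1 = 001
  7 = 111
  7 = 111
Concatenate: 001 010 011 001 111 111
= 001010011001111111


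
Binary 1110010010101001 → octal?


Group into 3-bit groups: 001110010010101001
  001 = 1
  110 = 6
  010 = 2
  010 = 2
  101 = 5
  001 = 1
= 0o162251


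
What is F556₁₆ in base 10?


Positional values:
Position 0: 6 × 16^0 = 6 × 1 = 6
Position 1: 5 × 16^1 = 5 × 16 = 80
Position 2: 5 × 16^2 = 5 × 256 = 1280
Position 3: F × 16^3 = 15 × 4096 = 61440
Sum = 6 + 80 + 1280 + 61440
= 62806


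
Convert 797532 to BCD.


Each digit → 4-bit binary:
  7 → 0111
  9 → 1001
  7 → 0111
  5 → 0101
  3 → 0011
  2 → 0010
= 0111 1001 0111 0101 0011 0010


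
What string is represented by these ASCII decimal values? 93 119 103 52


Codes (decimal): 93 119 103 52
Per-code ASCII lookup:
  93  (special character) → ']'
  119  (range 97-122: lowercase, 119 - 97 = 22) → 'w'
  103  (range 97-122: lowercase, 103 - 97 = 6) → 'g'
  52  (range 48-57: digits, 52 - 48 = 4) → '4'
= ']wg4'


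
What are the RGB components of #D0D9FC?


Hex: #D0D9FC
R = D0₁₆ = 208
G = D9₁₆ = 217
B = FC₁₆ = 252
= RGB(208, 217, 252)


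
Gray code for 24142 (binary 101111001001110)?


Binary: 101111001001110
Gray code: G = B XOR (B >> 1)
B >> 1 = 010111100100111
101111001001110 XOR 010111100100111:
  1 XOR 0 = 1
  0 XOR 1 = 1
  1 XOR 0 = 1
  1 XOR 1 = 0
  1 XOR 1 = 0
  1 XOR 1 = 0
  0 XOR 1 = 1
  0 XOR 0 = 0
  1 XOR 0 = 1
  0 XOR 1 = 1
  0 XOR 0 = 0
  1 XOR 0 = 1
  1 XOR 1 = 0
  1 XOR 1 = 0
  0 XOR 1 = 1
= 111000101101001


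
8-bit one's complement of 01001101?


Original: 01001101
Invert all bits:
  bit 0: 0 → 1
  bit 1: 1 → 0
  bit 2: 0 → 1
  bit 3: 0 → 1
  bit 4: 1 → 0
  bit 5: 1 → 0
  bit 6: 0 → 1
  bit 7: 1 → 0
= 10110010


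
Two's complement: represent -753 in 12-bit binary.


Original: 001011110001
Step 1 - Invert all bits: 110100001110
Step 2 - Add 1: 110100001110 + 1
= 110100001111 (represents -753)


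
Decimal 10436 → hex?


Divide by 16 repeatedly:
10436 ÷ 16 = 652 remainder 4 (4)
652 ÷ 16 = 40 remainder 12 (C)
40 ÷ 16 = 2 remainder 8 (8)
2 ÷ 16 = 0 remainder 2 (2)
Reading remainders bottom-up:
= 0x28C4


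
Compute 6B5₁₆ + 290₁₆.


Align and add column by column (LSB to MSB, each column mod 16 with carry):
  06B5
+ 0290
  ----
  col 0: 5(5) + 0(0) + 0 (carry in) = 5 → 5(5), carry out 0
  col 1: B(11) + 9(9) + 0 (carry in) = 20 → 4(4), carry out 1
  col 2: 6(6) + 2(2) + 1 (carry in) = 9 → 9(9), carry out 0
  col 3: 0(0) + 0(0) + 0 (carry in) = 0 → 0(0), carry out 0
Reading digits MSB→LSB: 0945
Strip leading zeros: 945
= 0x945


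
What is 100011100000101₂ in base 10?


Positional values:
Bit 0: 1 × 2^0 = 1
Bit 2: 1 × 2^2 = 4
Bit 8: 1 × 2^8 = 256
Bit 9: 1 × 2^9 = 512
Bit 10: 1 × 2^10 = 1024
Bit 14: 1 × 2^14 = 16384
Sum = 1 + 4 + 256 + 512 + 1024 + 16384
= 18181


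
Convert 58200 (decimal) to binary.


Divide by 2 repeatedly:
58200 ÷ 2 = 29100 remainder 0
29100 ÷ 2 = 14550 remainder 0
14550 ÷ 2 = 7275 remainder 0
7275 ÷ 2 = 3637 remainder 1
3637 ÷ 2 = 1818 remainder 1
1818 ÷ 2 = 909 remainder 0
909 ÷ 2 = 454 remainder 1
454 ÷ 2 = 227 remainder 0
227 ÷ 2 = 113 remainder 1
113 ÷ 2 = 56 remainder 1
56 ÷ 2 = 28 remainder 0
28 ÷ 2 = 14 remainder 0
14 ÷ 2 = 7 remainder 0
7 ÷ 2 = 3 remainder 1
3 ÷ 2 = 1 remainder 1
1 ÷ 2 = 0 remainder 1
Reading remainders bottom-up:
= 1110001101011000


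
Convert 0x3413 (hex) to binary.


Each hex digit → 4 binary bits:
  3 = 0011
  4 = 0100
  1 = 0001
  3 = 0011
Concatenate: 0011 0100 0001 0011
= 0011010000010011


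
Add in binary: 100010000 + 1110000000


Align and add column by column (LSB to MSB, carry propagating):
  00100010000
+ 01110000000
  -----------
  col 0: 0 + 0 + 0 (carry in) = 0 → bit 0, carry out 0
  col 1: 0 + 0 + 0 (carry in) = 0 → bit 0, carry out 0
  col 2: 0 + 0 + 0 (carry in) = 0 → bit 0, carry out 0
  col 3: 0 + 0 + 0 (carry in) = 0 → bit 0, carry out 0
  col 4: 1 + 0 + 0 (carry in) = 1 → bit 1, carry out 0
  col 5: 0 + 0 + 0 (carry in) = 0 → bit 0, carry out 0
  col 6: 0 + 0 + 0 (carry in) = 0 → bit 0, carry out 0
  col 7: 0 + 1 + 0 (carry in) = 1 → bit 1, carry out 0
  col 8: 1 + 1 + 0 (carry in) = 2 → bit 0, carry out 1
  col 9: 0 + 1 + 1 (carry in) = 2 → bit 0, carry out 1
  col 10: 0 + 0 + 1 (carry in) = 1 → bit 1, carry out 0
Reading bits MSB→LSB: 10010010000
Strip leading zeros: 10010010000
= 10010010000


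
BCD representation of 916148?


Each digit → 4-bit binary:
  9 → 1001
  1 → 0001
  6 → 0110
  1 → 0001
  4 → 0100
  8 → 1000
= 1001 0001 0110 0001 0100 1000


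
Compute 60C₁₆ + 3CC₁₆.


Align and add column by column (LSB to MSB, each column mod 16 with carry):
  060C
+ 03CC
  ----
  col 0: C(12) + C(12) + 0 (carry in) = 24 → 8(8), carry out 1
  col 1: 0(0) + C(12) + 1 (carry in) = 13 → D(13), carry out 0
  col 2: 6(6) + 3(3) + 0 (carry in) = 9 → 9(9), carry out 0
  col 3: 0(0) + 0(0) + 0 (carry in) = 0 → 0(0), carry out 0
Reading digits MSB→LSB: 09D8
Strip leading zeros: 9D8
= 0x9D8


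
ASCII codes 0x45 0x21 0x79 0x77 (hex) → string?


Codes (hex): 0x45 0x21 0x79 0x77
Per-code ASCII lookup:
  0x45 = 69  (range 65-90: uppercase, 69 - 65 = 4) → 'E'
  0x21 = 33  (special character) → '!'
  0x79 = 121  (range 97-122: lowercase, 121 - 97 = 24) → 'y'
  0x77 = 119  (range 97-122: lowercase, 119 - 97 = 22) → 'w'
= 'E!yw'


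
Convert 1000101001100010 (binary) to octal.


Group into 3-bit groups: 001000101001100010
  001 = 1
  000 = 0
  101 = 5
  001 = 1
  100 = 4
  010 = 2
= 0o105142


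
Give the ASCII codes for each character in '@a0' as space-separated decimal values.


String: '@a0'  (3 characters)
Per-character ASCII lookup:
  '@': special character: '@' = 64
  'a': lowercase starts at 97: 'a' = 97 + 0 = 97
  '0': digits start at 48: '0' = 48 + 0 = 48
= 64 97 48


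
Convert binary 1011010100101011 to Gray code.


Binary: 1011010100101011
Gray code: G = B XOR (B >> 1)
B >> 1 = 0101101010010101
1011010100101011 XOR 0101101010010101:
  1 XOR 0 = 1
  0 XOR 1 = 1
  1 XOR 0 = 1
  1 XOR 1 = 0
  0 XOR 1 = 1
  1 XOR 0 = 1
  0 XOR 1 = 1
  1 XOR 0 = 1
  0 XOR 1 = 1
  0 XOR 0 = 0
  1 XOR 0 = 1
  0 XOR 1 = 1
  1 XOR 0 = 1
  0 XOR 1 = 1
  1 XOR 0 = 1
  1 XOR 1 = 0
= 1110111110111110
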